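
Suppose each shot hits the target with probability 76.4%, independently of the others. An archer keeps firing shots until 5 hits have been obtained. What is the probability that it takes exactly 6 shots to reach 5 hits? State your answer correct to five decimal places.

Y = trial on which the fifth success occurs; negative binomial, r=5, p=0.764.
P(Y=6) = C(5,4) · p^5 · (1−p)^1
= 5 · 0.2603 · 0.236 = 0.3071488

0.30715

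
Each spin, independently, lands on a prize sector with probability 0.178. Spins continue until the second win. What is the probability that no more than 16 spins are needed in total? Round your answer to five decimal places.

Finishing within 16 spins ⇔ at least 2 successes in the first 16. With X ~ Binomial(16, 0.178), P(Y ≤ 16) = 1 − P(X ≤ 1).
  k=0: C(16,0)·0.178^0·0.822^16 = 0.0434459
  k=1: C(16,1)·0.178^1·0.822^15 = 0.1505280
1 − 0.1939739 = 0.8060261

0.80603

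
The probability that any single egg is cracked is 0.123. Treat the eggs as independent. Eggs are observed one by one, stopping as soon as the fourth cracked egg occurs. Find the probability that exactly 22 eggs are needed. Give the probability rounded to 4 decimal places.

Y = trial on which the fourth success occurs; negative binomial, r=4, p=0.123.
P(Y=22) = C(21,3) · p^4 · (1−p)^18
= 1330 · 0.00022889 · 0.094187 = 0.028672

0.0287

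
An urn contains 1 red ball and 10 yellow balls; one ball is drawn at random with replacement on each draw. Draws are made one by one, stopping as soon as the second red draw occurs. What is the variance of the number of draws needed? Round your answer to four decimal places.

Y = total draws until the second success; negative binomial with r=2, p=0.090909.
Var(Y) = r(1−p)/p² = 2·0.909091 / 0.090909² = 220.000000

220.0000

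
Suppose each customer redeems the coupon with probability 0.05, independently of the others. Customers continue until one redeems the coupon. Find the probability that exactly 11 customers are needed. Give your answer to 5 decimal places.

0.02994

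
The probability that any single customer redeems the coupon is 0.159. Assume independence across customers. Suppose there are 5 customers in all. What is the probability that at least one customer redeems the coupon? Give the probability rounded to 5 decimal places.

0.57929

P(at least one) = 1 − P(none) = 1 − (1 − 0.159)^5
= 1 − 0.4207072 = 0.5792928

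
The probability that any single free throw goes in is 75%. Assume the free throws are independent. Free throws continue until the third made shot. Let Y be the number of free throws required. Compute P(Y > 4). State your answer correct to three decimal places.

Needing more than 4 free throws ⇔ fewer than 3 successes in the first 4. With X ~ Binomial(4, 0.75), P(Y > 4) = P(X ≤ 2).
  k=0: C(4,0)·0.75^0·0.25^4 = 0.00391
  k=1: C(4,1)·0.75^1·0.25^3 = 0.04688
  k=2: C(4,2)·0.75^2·0.25^2 = 0.21094
P(X ≤ 2) = 0.26172

0.262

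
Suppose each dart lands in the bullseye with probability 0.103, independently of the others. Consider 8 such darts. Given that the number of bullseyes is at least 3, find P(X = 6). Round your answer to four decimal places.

X ~ Binomial(8, 0.103). Want P(X=6 | X≥3) = P(X=6) / P(X≥3).
P(X=6) = C(8,6)·0.103^6·0.897^2 = 0.000027
P(X≥3) = 1 − 0.419121 − 0.385012 − 0.154734 = 0.041132
Ratio = 0.000027 / 0.041132 = 0.000654

0.0007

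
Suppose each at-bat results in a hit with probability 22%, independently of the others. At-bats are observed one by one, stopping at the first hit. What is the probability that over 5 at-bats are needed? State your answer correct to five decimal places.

Y = number of at-bats to the first success; geometric, p = 0.22.
P(Y > 5) = P(first 5 all fail) = (1−p)^5 = 0.2887174

0.28872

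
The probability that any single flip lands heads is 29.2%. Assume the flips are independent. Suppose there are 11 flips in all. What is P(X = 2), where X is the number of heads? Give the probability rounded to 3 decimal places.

X ~ Binomial(n=11, p=0.292).
P(X=2) = C(11,2) · p^2 · (1−p)^9
= 55 · 0.085264 · 0.044699 = 0.20962

0.210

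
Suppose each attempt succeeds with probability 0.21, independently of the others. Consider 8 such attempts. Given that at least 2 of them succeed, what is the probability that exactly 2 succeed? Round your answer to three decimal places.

0.571

X ~ Binomial(8, 0.21). Want P(X=2 | X≥2) = P(X=2) / P(X≥2).
P(X=2) = C(8,2)·0.21^2·0.79^6 = 0.30016
P(X≥2) = 1 − 0.15171 − 0.32263 = 0.52566
Ratio = 0.30016 / 0.52566 = 0.57102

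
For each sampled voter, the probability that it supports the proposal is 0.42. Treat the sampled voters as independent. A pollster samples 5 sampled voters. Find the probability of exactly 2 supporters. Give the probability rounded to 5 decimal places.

0.34418

X ~ Binomial(n=5, p=0.42).
P(X=2) = C(5,2) · p^2 · (1−p)^3
= 10 · 0.1764 · 0.19511 = 0.3441776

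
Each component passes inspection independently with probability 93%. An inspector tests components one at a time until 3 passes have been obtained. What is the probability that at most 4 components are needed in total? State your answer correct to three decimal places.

0.973

Finishing within 4 components ⇔ at least 3 successes in the first 4. With X ~ Binomial(4, 0.93), P(Y ≤ 4) = 1 − P(X ≤ 2).
  k=0: C(4,0)·0.93^0·0.07^4 = 0.00002
  k=1: C(4,1)·0.93^1·0.07^3 = 0.00128
  k=2: C(4,2)·0.93^2·0.07^2 = 0.02543
1 − 0.02673 = 0.97327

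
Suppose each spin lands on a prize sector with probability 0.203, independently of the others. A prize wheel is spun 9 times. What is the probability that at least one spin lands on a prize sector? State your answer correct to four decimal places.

0.8702

P(at least one) = 1 − P(none) = 1 − (1 − 0.203)^9
= 1 − 0.129755 = 0.870245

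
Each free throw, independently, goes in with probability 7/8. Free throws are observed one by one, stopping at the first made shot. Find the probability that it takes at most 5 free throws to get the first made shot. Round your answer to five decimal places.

0.99997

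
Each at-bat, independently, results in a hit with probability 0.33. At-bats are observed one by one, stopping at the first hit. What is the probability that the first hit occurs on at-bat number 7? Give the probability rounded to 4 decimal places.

0.0299

Geometric (trials to first success), p = 0.33.
P(Y = 7) = (1−p)^6 · p = 0.090458 · 0.33 = 0.029851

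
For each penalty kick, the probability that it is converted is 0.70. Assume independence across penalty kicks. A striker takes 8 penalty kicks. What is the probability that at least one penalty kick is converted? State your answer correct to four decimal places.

0.9999

P(at least one) = 1 − P(none) = 1 − (1 − 0.70)^8
= 1 − 0.000066 = 0.999934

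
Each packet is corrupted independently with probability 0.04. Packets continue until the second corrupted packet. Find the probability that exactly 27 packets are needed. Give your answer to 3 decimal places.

Y = trial on which the second success occurs; negative binomial, r=2, p=0.04.
P(Y=27) = C(26,1) · p^2 · (1−p)^25
= 26 · 0.0016 · 0.3604 = 0.01499

0.015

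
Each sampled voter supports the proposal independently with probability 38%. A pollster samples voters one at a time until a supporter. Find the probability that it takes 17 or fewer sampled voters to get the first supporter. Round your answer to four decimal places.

Y = number of sampled voters to the first success; geometric, p = 0.38.
P(Y ≤ 17) = 1 − (1−p)^17 = 1 − 0.000296 = 0.999704

0.9997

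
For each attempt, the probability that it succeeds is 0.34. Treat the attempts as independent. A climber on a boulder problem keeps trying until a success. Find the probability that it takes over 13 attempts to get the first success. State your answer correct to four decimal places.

Y = number of attempts to the first success; geometric, p = 0.34.
P(Y > 13) = P(first 13 all fail) = (1−p)^13 = 0.004509

0.0045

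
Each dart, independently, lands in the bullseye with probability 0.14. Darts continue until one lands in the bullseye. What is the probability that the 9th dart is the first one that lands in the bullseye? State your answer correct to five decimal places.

0.04189

Geometric (trials to first success), p = 0.14.
P(Y = 9) = (1−p)^8 · p = 0.29922 · 0.14 = 0.0418905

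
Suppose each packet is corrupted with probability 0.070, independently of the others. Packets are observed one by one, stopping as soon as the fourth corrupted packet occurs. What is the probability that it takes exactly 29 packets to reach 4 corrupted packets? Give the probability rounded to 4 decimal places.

0.0128

Y = trial on which the fourth success occurs; negative binomial, r=4, p=0.07.
P(Y=29) = C(28,3) · p^4 · (1−p)^25
= 3276 · 2.401e-05 · 0.16296 = 0.012818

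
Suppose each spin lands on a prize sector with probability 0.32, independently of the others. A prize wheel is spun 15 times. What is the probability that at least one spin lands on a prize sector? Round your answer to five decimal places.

P(at least one) = 1 − P(none) = 1 − (1 − 0.32)^15
= 1 − 0.0030735 = 0.9969265

0.99693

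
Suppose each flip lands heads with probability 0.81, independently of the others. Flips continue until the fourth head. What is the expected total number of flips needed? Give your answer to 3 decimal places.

Y = total flips until the fourth success; negative binomial with r=4, p=0.81.
E[Y] = r / p = 4 / 0.81 = 4.93827

4.938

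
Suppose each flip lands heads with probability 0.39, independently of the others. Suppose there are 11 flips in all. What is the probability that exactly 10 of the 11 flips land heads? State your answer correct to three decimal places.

0.001

X ~ Binomial(n=11, p=0.39).
P(X=10) = C(11,10) · p^10 · (1−p)^1
= 11 · 8.1404e-05 · 0.61 = 0.00055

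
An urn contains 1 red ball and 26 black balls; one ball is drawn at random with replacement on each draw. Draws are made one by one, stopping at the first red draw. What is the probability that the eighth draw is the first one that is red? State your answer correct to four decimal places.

Geometric (trials to first success), p = 0.037037.
P(Y = 8) = (1−p)^7 · p = 0.76783 · 0.037037 = 0.028438

0.0284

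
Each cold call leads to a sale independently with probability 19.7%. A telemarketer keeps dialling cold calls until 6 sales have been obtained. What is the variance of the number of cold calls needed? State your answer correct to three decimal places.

124.146

Y = total cold calls until the sixth success; negative binomial with r=6, p=0.197.
Var(Y) = r(1−p)/p² = 6·0.803 / 0.197² = 124.14646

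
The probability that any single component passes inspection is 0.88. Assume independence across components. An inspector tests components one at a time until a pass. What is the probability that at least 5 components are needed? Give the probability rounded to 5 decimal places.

Y = number of components to the first success; geometric, p = 0.88.
P(Y > 4) = P(first 4 all fail) = (1−p)^4 = 0.0002074

0.00021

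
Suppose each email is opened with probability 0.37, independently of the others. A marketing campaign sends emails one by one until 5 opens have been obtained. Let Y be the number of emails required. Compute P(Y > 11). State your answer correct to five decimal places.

0.61502

Needing more than 11 emails ⇔ fewer than 5 successes in the first 11. With X ~ Binomial(11, 0.37), P(Y > 11) = P(X ≤ 4).
  k=0: C(11,0)·0.37^0·0.63^11 = 0.0062051
  k=1: C(11,1)·0.37^1·0.63^10 = 0.0400867
  k=2: C(11,2)·0.37^2·0.63^9 = 0.1177148
  k=3: C(11,3)·0.37^3·0.63^8 = 0.2074023
  k=4: C(11,4)·0.37^4·0.63^7 = 0.2436154
P(X ≤ 4) = 0.6150242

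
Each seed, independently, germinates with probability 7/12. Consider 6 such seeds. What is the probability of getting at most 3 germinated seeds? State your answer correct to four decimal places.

0.4902

X ~ Binomial(6, 0.583333); P(X ≤ 3) = Σ C(6,k) p^k (1−p)^(6−k) over k:
  k=0: C(6,0)·0.583333^0·0.416667^6 = 0.005233
  k=1: C(6,1)·0.583333^1·0.416667^5 = 0.043955
  k=2: C(6,2)·0.583333^2·0.416667^4 = 0.153844
  k=3: C(6,3)·0.583333^3·0.416667^3 = 0.287175
Total = 0.490207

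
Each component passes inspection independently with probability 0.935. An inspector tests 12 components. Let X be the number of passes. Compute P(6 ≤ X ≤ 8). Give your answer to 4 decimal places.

0.0058

X ~ Binomial(12, 0.935); P(6 ≤ X ≤ 8) = Σ C(12,k) p^k (1−p)^(12−k) over k:
  k=6: C(12,6)·0.935^6·0.065^6 = 0.000047
  k=7: C(12,7)·0.935^7·0.065^5 = 0.000574
  k=8: C(12,8)·0.935^8·0.065^4 = 0.005161
Total = 0.005782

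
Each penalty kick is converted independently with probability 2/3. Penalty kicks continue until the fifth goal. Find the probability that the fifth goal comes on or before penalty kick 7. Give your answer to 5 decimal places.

0.57064

Finishing within 7 penalty kicks ⇔ at least 5 successes in the first 7. With X ~ Binomial(7, 0.666667), P(Y ≤ 7) = 1 − P(X ≤ 4).
  k=0: C(7,0)·0.666667^0·0.333333^7 = 0.0004572
  k=1: C(7,1)·0.666667^1·0.333333^6 = 0.0064015
  k=2: C(7,2)·0.666667^2·0.333333^5 = 0.0384088
  k=3: C(7,3)·0.666667^3·0.333333^4 = 0.1280293
  k=4: C(7,4)·0.666667^4·0.333333^3 = 0.2560585
1 − 0.4293553 = 0.5706447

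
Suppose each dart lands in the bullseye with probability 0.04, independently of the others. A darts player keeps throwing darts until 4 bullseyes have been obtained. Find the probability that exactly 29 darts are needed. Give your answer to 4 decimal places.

0.0030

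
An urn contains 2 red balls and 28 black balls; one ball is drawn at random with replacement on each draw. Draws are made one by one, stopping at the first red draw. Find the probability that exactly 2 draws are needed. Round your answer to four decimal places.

Geometric (trials to first success), p = 0.066667.
P(Y = 2) = (1−p)^1 · p = 0.93333 · 0.066667 = 0.062222

0.0622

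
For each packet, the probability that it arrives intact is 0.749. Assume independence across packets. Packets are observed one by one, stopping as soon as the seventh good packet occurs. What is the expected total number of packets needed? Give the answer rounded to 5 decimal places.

Y = total packets until the seventh success; negative binomial with r=7, p=0.749.
E[Y] = r / p = 7 / 0.749 = 9.3457944

9.34579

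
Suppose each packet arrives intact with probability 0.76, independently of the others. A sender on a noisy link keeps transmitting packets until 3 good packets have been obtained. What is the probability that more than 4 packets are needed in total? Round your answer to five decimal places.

Needing more than 4 packets ⇔ fewer than 3 successes in the first 4. With X ~ Binomial(4, 0.76), P(Y > 4) = P(X ≤ 2).
  k=0: C(4,0)·0.76^0·0.24^4 = 0.0033178
  k=1: C(4,1)·0.76^1·0.24^3 = 0.0420250
  k=2: C(4,2)·0.76^2·0.24^2 = 0.1996186
P(X ≤ 2) = 0.2449613

0.24496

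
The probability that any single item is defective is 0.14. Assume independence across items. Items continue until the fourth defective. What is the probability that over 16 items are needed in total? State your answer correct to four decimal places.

0.8237

Needing more than 16 items ⇔ fewer than 4 successes in the first 16. With X ~ Binomial(16, 0.14), P(Y > 16) = P(X ≤ 3).
  k=0: C(16,0)·0.14^0·0.86^16 = 0.089531
  k=1: C(16,1)·0.14^1·0.86^15 = 0.233198
  k=2: C(16,2)·0.14^2·0.86^14 = 0.284718
  k=3: C(16,3)·0.14^3·0.86^13 = 0.216298
P(X ≤ 3) = 0.823746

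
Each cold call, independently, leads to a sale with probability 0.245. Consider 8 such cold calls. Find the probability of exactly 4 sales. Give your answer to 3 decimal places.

X ~ Binomial(n=8, p=0.245).
P(X=4) = C(8,4) · p^4 · (1−p)^4
= 70 · 0.003603 · 0.32493 = 0.08195

0.082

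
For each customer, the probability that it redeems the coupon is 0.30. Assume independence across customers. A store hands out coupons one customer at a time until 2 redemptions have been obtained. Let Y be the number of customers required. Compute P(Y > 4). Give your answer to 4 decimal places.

0.6517

Needing more than 4 customers ⇔ fewer than 2 successes in the first 4. With X ~ Binomial(4, 0.30), P(Y > 4) = P(X ≤ 1).
  k=0: C(4,0)·0.30^0·0.70^4 = 0.240100
  k=1: C(4,1)·0.30^1·0.70^3 = 0.411600
P(X ≤ 1) = 0.651700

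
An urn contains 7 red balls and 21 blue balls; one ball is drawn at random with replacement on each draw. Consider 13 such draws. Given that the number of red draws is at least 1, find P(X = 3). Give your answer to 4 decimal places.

0.2578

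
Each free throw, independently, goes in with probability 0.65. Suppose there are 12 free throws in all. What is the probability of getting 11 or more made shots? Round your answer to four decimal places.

X ~ Binomial(12, 0.65); P(X ≥ 11) = Σ C(12,k) p^k (1−p)^(12−k) over k:
  k=11: C(12,11)·0.65^11·0.35^1 = 0.036753
  k=12: C(12,12)·0.65^12·0.35^0 = 0.005688
Total = 0.042441

0.0424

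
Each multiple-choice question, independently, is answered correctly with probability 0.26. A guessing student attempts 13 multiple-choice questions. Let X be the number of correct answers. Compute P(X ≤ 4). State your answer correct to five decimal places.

X ~ Binomial(13, 0.26); P(X ≤ 4) = Σ C(13,k) p^k (1−p)^(13−k) over k:
  k=0: C(13,0)·0.26^0·0.74^13 = 0.0199532
  k=1: C(13,1)·0.26^1·0.74^12 = 0.0911375
  k=2: C(13,2)·0.26^2·0.74^11 = 0.1921278
  k=3: C(13,3)·0.26^3·0.74^10 = 0.2475160
  k=4: C(13,4)·0.26^4·0.74^9 = 0.2174127
Total = 0.7681472

0.76815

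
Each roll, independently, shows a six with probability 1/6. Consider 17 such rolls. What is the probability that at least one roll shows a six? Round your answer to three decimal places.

0.955

P(at least one) = 1 − P(none) = 1 − (1 − 0.166667)^17
= 1 − 0.04507 = 0.95493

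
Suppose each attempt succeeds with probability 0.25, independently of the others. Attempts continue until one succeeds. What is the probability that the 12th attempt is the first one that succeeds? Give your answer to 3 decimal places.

0.011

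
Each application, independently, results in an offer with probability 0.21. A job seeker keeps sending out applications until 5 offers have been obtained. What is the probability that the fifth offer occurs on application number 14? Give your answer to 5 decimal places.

0.03500

Y = trial on which the fifth success occurs; negative binomial, r=5, p=0.21.
P(Y=14) = C(13,4) · p^5 · (1−p)^9
= 715 · 0.00040841 · 0.11985 = 0.0349983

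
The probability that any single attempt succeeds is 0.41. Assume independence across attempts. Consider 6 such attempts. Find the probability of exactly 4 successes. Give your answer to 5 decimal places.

0.14755

X ~ Binomial(n=6, p=0.41).
P(X=4) = C(6,4) · p^4 · (1−p)^2
= 15 · 0.028258 · 0.3481 = 0.1475471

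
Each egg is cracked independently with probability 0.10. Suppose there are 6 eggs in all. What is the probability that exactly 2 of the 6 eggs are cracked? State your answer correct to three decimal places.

X ~ Binomial(n=6, p=0.10).
P(X=2) = C(6,2) · p^2 · (1−p)^4
= 15 · 0.01 · 0.6561 = 0.09842

0.098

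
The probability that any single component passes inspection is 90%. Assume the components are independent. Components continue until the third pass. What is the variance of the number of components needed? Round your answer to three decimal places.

Y = total components until the third success; negative binomial with r=3, p=0.90.
Var(Y) = r(1−p)/p² = 3·0.10 / 0.90² = 0.37037

0.370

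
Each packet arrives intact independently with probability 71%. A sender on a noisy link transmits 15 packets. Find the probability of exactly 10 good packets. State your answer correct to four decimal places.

X ~ Binomial(n=15, p=0.71).
P(X=10) = C(15,10) · p^10 · (1−p)^5
= 3003 · 0.032552 · 0.0020511 = 0.200507

0.2005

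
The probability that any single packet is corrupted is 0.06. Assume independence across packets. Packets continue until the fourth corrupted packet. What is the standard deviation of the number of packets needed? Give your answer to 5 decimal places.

Y = total packets until the fourth success; negative binomial with r=4, p=0.06.
SD(Y) = √[r(1−p)/p²] = √(1044.4444444) = 32.3178657

32.31787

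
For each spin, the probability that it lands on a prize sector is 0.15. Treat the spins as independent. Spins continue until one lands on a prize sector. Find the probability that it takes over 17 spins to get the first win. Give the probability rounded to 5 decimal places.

0.06311

Y = number of spins to the first success; geometric, p = 0.15.
P(Y > 17) = P(first 17 all fail) = (1−p)^17 = 0.0631134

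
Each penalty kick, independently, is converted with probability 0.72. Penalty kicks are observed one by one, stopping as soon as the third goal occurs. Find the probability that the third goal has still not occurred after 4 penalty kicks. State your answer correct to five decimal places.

0.31322

Needing more than 4 penalty kicks ⇔ fewer than 3 successes in the first 4. With X ~ Binomial(4, 0.72), P(Y > 4) = P(X ≤ 2).
  k=0: C(4,0)·0.72^0·0.28^4 = 0.0061466
  k=1: C(4,1)·0.72^1·0.28^3 = 0.0632218
  k=2: C(4,2)·0.72^2·0.28^2 = 0.2438554
P(X ≤ 2) = 0.3132237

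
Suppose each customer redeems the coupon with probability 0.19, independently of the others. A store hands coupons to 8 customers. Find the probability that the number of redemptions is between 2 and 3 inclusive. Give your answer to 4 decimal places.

0.4194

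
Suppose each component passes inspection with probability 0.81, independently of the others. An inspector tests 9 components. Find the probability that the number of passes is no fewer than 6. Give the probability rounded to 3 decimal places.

0.927

X ~ Binomial(9, 0.81); P(X ≥ 6) = Σ C(9,k) p^k (1−p)^(9−k) over k:
  k=6: C(9,6)·0.81^6·0.19^3 = 0.16272
  k=7: C(9,7)·0.81^7·0.19^2 = 0.29731
  k=8: C(9,8)·0.81^8·0.19^1 = 0.31687
  k=9: C(9,9)·0.81^9·0.19^0 = 0.15009
Total = 0.92699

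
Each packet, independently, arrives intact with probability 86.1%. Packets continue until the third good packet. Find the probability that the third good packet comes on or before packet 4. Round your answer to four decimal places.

Finishing within 4 packets ⇔ at least 3 successes in the first 4. With X ~ Binomial(4, 0.861), P(Y ≤ 4) = 1 − P(X ≤ 2).
  k=0: C(4,0)·0.861^0·0.139^4 = 0.000373
  k=1: C(4,1)·0.861^1·0.139^3 = 0.009249
  k=2: C(4,2)·0.861^2·0.139^2 = 0.085938
1 − 0.095561 = 0.904439

0.9044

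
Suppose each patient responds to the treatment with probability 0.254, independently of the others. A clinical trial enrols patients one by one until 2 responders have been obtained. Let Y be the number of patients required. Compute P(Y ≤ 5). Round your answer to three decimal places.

0.376

Finishing within 5 patients ⇔ at least 2 successes in the first 5. With X ~ Binomial(5, 0.254), P(Y ≤ 5) = 1 − P(X ≤ 1).
  k=0: C(5,0)·0.254^0·0.746^5 = 0.23104
  k=1: C(5,1)·0.254^1·0.746^4 = 0.39333
1 − 0.62438 = 0.37562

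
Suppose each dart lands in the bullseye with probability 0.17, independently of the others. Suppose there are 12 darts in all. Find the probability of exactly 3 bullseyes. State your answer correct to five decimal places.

0.20206

X ~ Binomial(n=12, p=0.17).
P(X=3) = C(12,3) · p^3 · (1−p)^9
= 220 · 0.004913 · 0.18694 = 0.2020562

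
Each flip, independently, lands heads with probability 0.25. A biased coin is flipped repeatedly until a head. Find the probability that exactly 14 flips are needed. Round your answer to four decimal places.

Geometric (trials to first success), p = 0.25.
P(Y = 14) = (1−p)^13 · p = 0.023757 · 0.25 = 0.005939

0.0059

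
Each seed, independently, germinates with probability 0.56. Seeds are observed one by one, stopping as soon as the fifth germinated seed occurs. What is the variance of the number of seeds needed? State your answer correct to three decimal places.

Y = total seeds until the fifth success; negative binomial with r=5, p=0.56.
Var(Y) = r(1−p)/p² = 5·0.44 / 0.56² = 7.01531

7.015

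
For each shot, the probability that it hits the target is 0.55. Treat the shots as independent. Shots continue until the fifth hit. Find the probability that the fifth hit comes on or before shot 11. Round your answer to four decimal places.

Finishing within 11 shots ⇔ at least 5 successes in the first 11. With X ~ Binomial(11, 0.55), P(Y ≤ 11) = 1 − P(X ≤ 4).
  k=0: C(11,0)·0.55^0·0.45^11 = 0.000153
  k=1: C(11,1)·0.55^1·0.45^10 = 0.002060
  k=2: C(11,2)·0.55^2·0.45^9 = 0.012589
  k=3: C(11,3)·0.55^3·0.45^8 = 0.046161
  k=4: C(11,4)·0.55^4·0.45^7 = 0.112837
1 − 0.173800 = 0.826200

0.8262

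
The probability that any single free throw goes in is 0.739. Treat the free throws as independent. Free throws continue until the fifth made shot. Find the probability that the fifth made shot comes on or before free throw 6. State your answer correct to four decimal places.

Finishing within 6 free throws ⇔ at least 5 successes in the first 6. With X ~ Binomial(6, 0.739), P(Y ≤ 6) = 1 − P(X ≤ 4).
  k=0: C(6,0)·0.739^0·0.261^6 = 0.000316
  k=1: C(6,1)·0.739^1·0.261^5 = 0.005370
  k=2: C(6,2)·0.739^2·0.261^4 = 0.038014
  k=3: C(6,3)·0.739^3·0.261^3 = 0.143511
  k=4: C(6,4)·0.739^4·0.261^2 = 0.304754
1 − 0.491966 = 0.508034

0.5080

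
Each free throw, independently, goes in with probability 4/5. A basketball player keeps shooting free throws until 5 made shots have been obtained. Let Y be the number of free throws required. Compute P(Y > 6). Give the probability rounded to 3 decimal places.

Needing more than 6 free throws ⇔ fewer than 5 successes in the first 6. With X ~ Binomial(6, 0.80), P(Y > 6) = P(X ≤ 4).
  k=0: C(6,0)·0.80^0·0.20^6 = 0.00006
  k=1: C(6,1)·0.80^1·0.20^5 = 0.00154
  k=2: C(6,2)·0.80^2·0.20^4 = 0.01536
  k=3: C(6,3)·0.80^3·0.20^3 = 0.08192
  k=4: C(6,4)·0.80^4·0.20^2 = 0.24576
P(X ≤ 4) = 0.34464

0.345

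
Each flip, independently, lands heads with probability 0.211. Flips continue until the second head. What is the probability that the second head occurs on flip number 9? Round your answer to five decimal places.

0.06779

Y = trial on which the second success occurs; negative binomial, r=2, p=0.211.
P(Y=9) = C(8,1) · p^2 · (1−p)^7
= 8 · 0.044521 · 0.19034 = 0.0677944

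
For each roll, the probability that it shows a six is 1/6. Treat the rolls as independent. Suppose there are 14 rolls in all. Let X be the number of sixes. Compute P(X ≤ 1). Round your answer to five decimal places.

X ~ Binomial(14, 0.166667); P(X ≤ 1) = Σ C(14,k) p^k (1−p)^(14−k) over k:
  k=0: C(14,0)·0.166667^0·0.833333^14 = 0.0778866
  k=1: C(14,1)·0.166667^1·0.833333^13 = 0.2180824
Total = 0.2959690

0.29597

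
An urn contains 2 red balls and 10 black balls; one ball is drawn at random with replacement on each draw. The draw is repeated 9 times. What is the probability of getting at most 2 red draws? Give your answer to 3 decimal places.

X ~ Binomial(9, 0.166667); P(X ≤ 2) = Σ C(9,k) p^k (1−p)^(9−k) over k:
  k=0: C(9,0)·0.166667^0·0.833333^9 = 0.19381
  k=1: C(9,1)·0.166667^1·0.833333^8 = 0.34885
  k=2: C(9,2)·0.166667^2·0.833333^7 = 0.27908
Total = 0.82174

0.822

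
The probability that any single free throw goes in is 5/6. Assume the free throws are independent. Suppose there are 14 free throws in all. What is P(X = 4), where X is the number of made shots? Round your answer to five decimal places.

X ~ Binomial(n=14, p=0.833333).
P(X=4) = C(14,4) · p^4 · (1−p)^10
= 1001 · 0.48225 · 1.6538e-08 = 0.0000080

0.00001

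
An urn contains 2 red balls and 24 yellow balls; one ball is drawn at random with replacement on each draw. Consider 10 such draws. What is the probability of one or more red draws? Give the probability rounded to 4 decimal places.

0.5509

P(at least one) = 1 − P(none) = 1 − (1 − 0.076923)^10
= 1 − 0.449137 = 0.550863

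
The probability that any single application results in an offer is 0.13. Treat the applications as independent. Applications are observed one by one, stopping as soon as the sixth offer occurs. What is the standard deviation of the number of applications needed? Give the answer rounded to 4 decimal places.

17.5749

Y = total applications until the sixth success; negative binomial with r=6, p=0.13.
SD(Y) = √[r(1−p)/p²] = √(308.875740) = 17.574861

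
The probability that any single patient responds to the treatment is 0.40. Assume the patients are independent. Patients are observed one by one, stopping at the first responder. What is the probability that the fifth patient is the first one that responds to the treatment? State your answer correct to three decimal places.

Geometric (trials to first success), p = 0.40.
P(Y = 5) = (1−p)^4 · p = 0.1296 · 0.40 = 0.05184

0.052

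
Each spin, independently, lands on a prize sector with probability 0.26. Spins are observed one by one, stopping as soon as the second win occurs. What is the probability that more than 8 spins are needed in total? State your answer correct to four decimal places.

0.3427

Needing more than 8 spins ⇔ fewer than 2 successes in the first 8. With X ~ Binomial(8, 0.26), P(Y > 8) = P(X ≤ 1).
  k=0: C(8,0)·0.26^0·0.74^8 = 0.089919
  k=1: C(8,1)·0.26^1·0.74^7 = 0.252747
P(X ≤ 1) = 0.342666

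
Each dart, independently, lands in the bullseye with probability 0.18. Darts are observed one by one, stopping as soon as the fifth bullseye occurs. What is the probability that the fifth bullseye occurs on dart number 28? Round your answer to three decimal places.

Y = trial on which the fifth success occurs; negative binomial, r=5, p=0.18.
P(Y=28) = C(27,4) · p^5 · (1−p)^23
= 17550 · 0.00018896 · 0.010416 = 0.03454

0.035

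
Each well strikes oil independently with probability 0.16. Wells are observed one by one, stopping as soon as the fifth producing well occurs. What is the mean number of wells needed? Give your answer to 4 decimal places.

31.2500

Y = total wells until the fifth success; negative binomial with r=5, p=0.16.
E[Y] = r / p = 5 / 0.16 = 31.250000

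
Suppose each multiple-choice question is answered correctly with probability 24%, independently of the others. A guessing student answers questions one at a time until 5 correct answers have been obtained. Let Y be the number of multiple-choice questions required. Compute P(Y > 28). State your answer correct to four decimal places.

0.1630

Needing more than 28 multiple-choice questions ⇔ fewer than 5 successes in the first 28. With X ~ Binomial(28, 0.24), P(Y > 28) = P(X ≤ 4).
  k=0: C(28,0)·0.24^0·0.76^28 = 0.000460
  k=1: C(28,1)·0.24^1·0.76^27 = 0.004068
  k=2: C(28,2)·0.24^2·0.76^26 = 0.017341
  k=3: C(28,3)·0.24^3·0.76^25 = 0.047459
  k=4: C(28,4)·0.24^4·0.76^24 = 0.093669
P(X ≤ 4) = 0.162996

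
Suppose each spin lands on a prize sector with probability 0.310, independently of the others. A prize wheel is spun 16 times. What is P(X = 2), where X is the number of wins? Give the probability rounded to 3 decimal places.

X ~ Binomial(n=16, p=0.31).
P(X=2) = C(16,2) · p^2 · (1−p)^14
= 120 · 0.0961 · 0.0055448 = 0.06394

0.064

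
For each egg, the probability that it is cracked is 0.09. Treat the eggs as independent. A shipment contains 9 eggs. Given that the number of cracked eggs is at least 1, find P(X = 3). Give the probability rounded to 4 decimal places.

0.0608

X ~ Binomial(9, 0.09). Want P(X=3 | X≥1) = P(X=3) / P(X≥1).
P(X=3) = C(9,3)·0.09^3·0.91^6 = 0.034774
P(X≥1) = 1 − 0.427930 = 0.572070
Ratio = 0.034774 / 0.572070 = 0.060786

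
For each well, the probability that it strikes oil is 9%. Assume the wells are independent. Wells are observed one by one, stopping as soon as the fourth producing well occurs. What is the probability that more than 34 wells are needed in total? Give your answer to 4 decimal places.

0.6333

Needing more than 34 wells ⇔ fewer than 4 successes in the first 34. With X ~ Binomial(34, 0.09), P(Y > 34) = P(X ≤ 3).
  k=0: C(34,0)·0.09^0·0.91^34 = 0.040496
  k=1: C(34,1)·0.09^1·0.91^33 = 0.136172
  k=2: C(34,2)·0.09^2·0.91^32 = 0.222215
  k=3: C(34,3)·0.09^3·0.91^31 = 0.234424
P(X ≤ 3) = 0.633306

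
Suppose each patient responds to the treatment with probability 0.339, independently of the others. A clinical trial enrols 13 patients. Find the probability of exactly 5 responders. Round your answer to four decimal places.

0.2100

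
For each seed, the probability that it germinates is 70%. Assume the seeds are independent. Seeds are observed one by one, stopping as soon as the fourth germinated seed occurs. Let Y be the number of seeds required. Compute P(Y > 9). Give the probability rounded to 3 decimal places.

Needing more than 9 seeds ⇔ fewer than 4 successes in the first 9. With X ~ Binomial(9, 0.70), P(Y > 9) = P(X ≤ 3).
  k=0: C(9,0)·0.70^0·0.30^9 = 0.00002
  k=1: C(9,1)·0.70^1·0.30^8 = 0.00041
  k=2: C(9,2)·0.70^2·0.30^7 = 0.00386
  k=3: C(9,3)·0.70^3·0.30^6 = 0.02100
P(X ≤ 3) = 0.02529

0.025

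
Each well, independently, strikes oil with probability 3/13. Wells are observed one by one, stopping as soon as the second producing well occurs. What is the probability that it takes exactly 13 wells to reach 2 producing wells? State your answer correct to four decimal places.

0.0357

Y = trial on which the second success occurs; negative binomial, r=2, p=0.230769.
P(Y=13) = C(12,1) · p^2 · (1−p)^11
= 12 · 0.053254 · 0.055799 = 0.035658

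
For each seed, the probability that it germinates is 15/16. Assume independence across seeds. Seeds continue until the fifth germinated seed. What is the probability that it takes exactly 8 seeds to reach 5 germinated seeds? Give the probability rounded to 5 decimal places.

Y = trial on which the fifth success occurs; negative binomial, r=5, p=0.9375.
P(Y=8) = C(7,4) · p^5 · (1−p)^3
= 35 · 0.7242 · 0.00024414 = 0.0061882

0.00619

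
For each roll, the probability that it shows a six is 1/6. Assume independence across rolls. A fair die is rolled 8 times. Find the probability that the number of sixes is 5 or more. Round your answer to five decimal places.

0.00461

X ~ Binomial(8, 0.166667); P(X ≥ 5) = Σ C(8,k) p^k (1−p)^(8−k) over k:
  k=5: C(8,5)·0.166667^5·0.833333^3 = 0.0041676
  k=6: C(8,6)·0.166667^6·0.833333^2 = 0.0004168
  k=7: C(8,7)·0.166667^7·0.833333^1 = 0.0000238
  k=8: C(8,8)·0.166667^8·0.833333^0 = 0.0000006
Total = 0.0046088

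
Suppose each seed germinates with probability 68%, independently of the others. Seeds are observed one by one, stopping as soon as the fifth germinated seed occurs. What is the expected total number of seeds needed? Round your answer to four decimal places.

7.3529

Y = total seeds until the fifth success; negative binomial with r=5, p=0.68.
E[Y] = r / p = 5 / 0.68 = 7.352941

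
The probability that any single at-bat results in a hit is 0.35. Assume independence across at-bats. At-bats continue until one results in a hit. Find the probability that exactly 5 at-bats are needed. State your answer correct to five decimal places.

0.06248

Geometric (trials to first success), p = 0.35.
P(Y = 5) = (1−p)^4 · p = 0.17851 · 0.35 = 0.0624772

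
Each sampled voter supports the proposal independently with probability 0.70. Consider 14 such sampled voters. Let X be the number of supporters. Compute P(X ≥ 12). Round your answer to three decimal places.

0.161

X ~ Binomial(14, 0.70); P(X ≥ 12) = Σ C(14,k) p^k (1−p)^(14−k) over k:
  k=12: C(14,12)·0.70^12·0.30^2 = 0.11336
  k=13: C(14,13)·0.70^13·0.30^1 = 0.04069
  k=14: C(14,14)·0.70^14·0.30^0 = 0.00678
Total = 0.16084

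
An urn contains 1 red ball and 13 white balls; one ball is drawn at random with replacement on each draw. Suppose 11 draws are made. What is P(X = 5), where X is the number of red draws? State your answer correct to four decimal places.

0.0006

X ~ Binomial(n=11, p=0.071429).
P(X=5) = C(11,5) · p^5 · (1−p)^6
= 462 · 1.8593e-06 · 0.64105 = 0.000551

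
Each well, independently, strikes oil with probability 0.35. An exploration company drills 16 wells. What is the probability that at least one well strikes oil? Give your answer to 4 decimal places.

P(at least one) = 1 − P(none) = 1 − (1 − 0.35)^16
= 1 − 0.001015 = 0.998985

0.9990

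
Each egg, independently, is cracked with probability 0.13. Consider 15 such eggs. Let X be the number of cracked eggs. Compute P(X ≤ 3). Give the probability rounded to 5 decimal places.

0.87959

X ~ Binomial(15, 0.13); P(X ≤ 3) = Σ C(15,k) p^k (1−p)^(15−k) over k:
  k=0: C(15,0)·0.13^0·0.87^15 = 0.1238194
  k=1: C(15,1)·0.13^1·0.87^14 = 0.2775263
  k=2: C(15,2)·0.13^2·0.87^13 = 0.2902861
  k=3: C(15,3)·0.13^3·0.87^12 = 0.1879631
Total = 0.8795949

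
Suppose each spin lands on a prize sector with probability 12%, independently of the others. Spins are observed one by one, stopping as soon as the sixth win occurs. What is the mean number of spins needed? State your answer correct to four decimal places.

50.0000

Y = total spins until the sixth success; negative binomial with r=6, p=0.12.
E[Y] = r / p = 6 / 0.12 = 50.000000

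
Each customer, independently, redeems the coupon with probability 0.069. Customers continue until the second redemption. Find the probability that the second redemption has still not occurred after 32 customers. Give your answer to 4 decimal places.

0.3422

Needing more than 32 customers ⇔ fewer than 2 successes in the first 32. With X ~ Binomial(32, 0.069), P(Y > 32) = P(X ≤ 1).
  k=0: C(32,0)·0.069^0·0.931^32 = 0.101482
  k=1: C(32,1)·0.069^1·0.931^31 = 0.240680
P(X ≤ 1) = 0.342162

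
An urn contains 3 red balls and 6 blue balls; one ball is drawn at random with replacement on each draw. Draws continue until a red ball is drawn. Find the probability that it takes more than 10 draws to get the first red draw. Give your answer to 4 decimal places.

0.0173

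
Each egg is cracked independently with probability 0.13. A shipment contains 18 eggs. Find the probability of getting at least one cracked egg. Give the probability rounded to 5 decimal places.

P(at least one) = 1 − P(none) = 1 − (1 − 0.13)^18
= 1 − 0.0815355 = 0.9184645

0.91846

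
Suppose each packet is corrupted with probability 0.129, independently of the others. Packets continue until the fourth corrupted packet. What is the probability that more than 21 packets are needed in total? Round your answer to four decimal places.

0.7171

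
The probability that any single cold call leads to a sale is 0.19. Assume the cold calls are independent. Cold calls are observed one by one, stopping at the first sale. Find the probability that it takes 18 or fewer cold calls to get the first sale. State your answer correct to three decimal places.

Y = number of cold calls to the first success; geometric, p = 0.19.
P(Y ≤ 18) = 1 − (1−p)^18 = 1 − 0.02253 = 0.97747

0.977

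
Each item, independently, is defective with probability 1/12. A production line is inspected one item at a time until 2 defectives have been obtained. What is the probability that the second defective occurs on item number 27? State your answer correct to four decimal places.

Y = trial on which the second success occurs; negative binomial, r=2, p=0.083333.
P(Y=27) = C(26,1) · p^2 · (1−p)^25
= 26 · 0.0069444 · 0.11358 = 0.020507

0.0205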